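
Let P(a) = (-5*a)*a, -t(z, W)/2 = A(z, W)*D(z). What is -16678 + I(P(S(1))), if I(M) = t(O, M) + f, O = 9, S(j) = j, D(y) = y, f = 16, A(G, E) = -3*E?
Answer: -16932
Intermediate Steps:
t(z, W) = 6*W*z (t(z, W) = -2*(-3*W)*z = -(-6)*W*z = 6*W*z)
P(a) = -5*a²
I(M) = 16 + 54*M (I(M) = 6*M*9 + 16 = 54*M + 16 = 16 + 54*M)
-16678 + I(P(S(1))) = -16678 + (16 + 54*(-5*1²)) = -16678 + (16 + 54*(-5*1)) = -16678 + (16 + 54*(-5)) = -16678 + (16 - 270) = -16678 - 254 = -16932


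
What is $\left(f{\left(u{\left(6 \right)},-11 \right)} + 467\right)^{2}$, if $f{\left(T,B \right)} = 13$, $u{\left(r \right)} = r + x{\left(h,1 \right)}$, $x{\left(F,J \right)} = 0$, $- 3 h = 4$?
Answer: $230400$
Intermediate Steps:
$h = - \frac{4}{3}$ ($h = \left(- \frac{1}{3}\right) 4 = - \frac{4}{3} \approx -1.3333$)
$u{\left(r \right)} = r$ ($u{\left(r \right)} = r + 0 = r$)
$\left(f{\left(u{\left(6 \right)},-11 \right)} + 467\right)^{2} = \left(13 + 467\right)^{2} = 480^{2} = 230400$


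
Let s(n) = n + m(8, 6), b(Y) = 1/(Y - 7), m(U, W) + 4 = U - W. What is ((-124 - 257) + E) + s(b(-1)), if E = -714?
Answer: -8777/8 ≈ -1097.1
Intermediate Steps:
m(U, W) = -4 + U - W (m(U, W) = -4 + (U - W) = -4 + U - W)
b(Y) = 1/(-7 + Y)
s(n) = -2 + n (s(n) = n + (-4 + 8 - 1*6) = n + (-4 + 8 - 6) = n - 2 = -2 + n)
((-124 - 257) + E) + s(b(-1)) = ((-124 - 257) - 714) + (-2 + 1/(-7 - 1)) = (-381 - 714) + (-2 + 1/(-8)) = -1095 + (-2 - ⅛) = -1095 - 17/8 = -8777/8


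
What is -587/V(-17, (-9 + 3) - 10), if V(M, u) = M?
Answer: 587/17 ≈ 34.529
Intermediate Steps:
-587/V(-17, (-9 + 3) - 10) = -587/(-17) = -587*(-1/17) = 587/17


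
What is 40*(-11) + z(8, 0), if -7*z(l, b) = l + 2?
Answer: -3090/7 ≈ -441.43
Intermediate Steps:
z(l, b) = -2/7 - l/7 (z(l, b) = -(l + 2)/7 = -(2 + l)/7 = -2/7 - l/7)
40*(-11) + z(8, 0) = 40*(-11) + (-2/7 - 1/7*8) = -440 + (-2/7 - 8/7) = -440 - 10/7 = -3090/7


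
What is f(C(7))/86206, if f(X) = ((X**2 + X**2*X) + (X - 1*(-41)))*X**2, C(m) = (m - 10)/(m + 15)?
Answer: 3917583/444274000192 ≈ 8.8179e-6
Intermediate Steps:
C(m) = (-10 + m)/(15 + m)
f(X) = X**2*(41 + X + X**2 + X**3) (f(X) = ((X**2 + X**3) + (X + 41))*X**2 = ((X**2 + X**3) + (41 + X))*X**2 = (41 + X + X**2 + X**3)*X**2 = X**2*(41 + X + X**2 + X**3))
f(C(7))/86206 = (((-10 + 7)/(15 + 7))**2*(41 + (-10 + 7)/(15 + 7) + ((-10 + 7)/(15 + 7))**2 + ((-10 + 7)/(15 + 7))**3))/86206 = ((-3/22)**2*(41 - 3/22 + (-3/22)**2 + (-3/22)**3))*(1/86206) = (9*(41 - 3/22 + 9/484 - 27/10648)/484)*(1/86206) = ((9/484)*(435287/10648))*(1/86206) = (3917583/5153632)*(1/86206) = 3917583/444274000192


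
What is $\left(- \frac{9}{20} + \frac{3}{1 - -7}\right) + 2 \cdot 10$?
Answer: $\frac{797}{40} \approx 19.925$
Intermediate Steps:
$\left(- \frac{9}{20} + \frac{3}{1 - -7}\right) + 2 \cdot 10 = \left(\left(-9\right) \frac{1}{20} + \frac{3}{1 + 7}\right) + 20 = \left(- \frac{9}{20} + \frac{3}{8}\right) + 20 = - \frac{3}{40} + 20 = \frac{797}{40}$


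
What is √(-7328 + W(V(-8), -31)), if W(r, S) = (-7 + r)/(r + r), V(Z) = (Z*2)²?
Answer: I*√7503374/32 ≈ 85.601*I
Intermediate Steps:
V(Z) = 4*Z² (V(Z) = (2*Z)² = 4*Z²)
W(r, S) = (-7 + r)/(2*r) (W(r, S) = (-7 + r)/((2*r)) = (-7 + r)*(1/(2*r)) = (-7 + r)/(2*r))
√(-7328 + W(V(-8), -31)) = √(-7328 + (-7 + 4*(-8)²)/(2*((4*(-8)²)))) = √(-7328 + (-7 + 4*64)/(2*((4*64)))) = √(-7328 + (½)*(-7 + 256)/256) = √(-7328 + (½)*(1/256)*249) = √(-7328 + 249/512) = √(-3751687/512) = I*√7503374/32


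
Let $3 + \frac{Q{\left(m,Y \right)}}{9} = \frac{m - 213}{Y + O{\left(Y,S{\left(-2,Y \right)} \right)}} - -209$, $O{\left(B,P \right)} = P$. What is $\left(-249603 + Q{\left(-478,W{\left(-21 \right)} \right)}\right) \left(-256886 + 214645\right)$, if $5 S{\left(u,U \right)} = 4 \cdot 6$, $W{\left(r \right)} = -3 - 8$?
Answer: $\frac{323106646884}{31} \approx 1.0423 \cdot 10^{10}$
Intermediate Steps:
$W{\left(r \right)} = -11$ ($W{\left(r \right)} = -3 - 8 = -11$)
$S{\left(u,U \right)} = \frac{24}{5}$ ($S{\left(u,U \right)} = \frac{4 \cdot 6}{5} = \frac{1}{5} \cdot 24 = \frac{24}{5}$)
$Q{\left(m,Y \right)} = 1854 + \frac{9 \left(-213 + m\right)}{\frac{24}{5} + Y}$ ($Q{\left(m,Y \right)} = -27 + 9 \left(\frac{m - 213}{Y + \frac{24}{5}} - -209\right) = -27 + 9 \left(\frac{-213 + m}{\frac{24}{5} + Y} + 209\right) = -27 + 9 \left(209 + \frac{-213 + m}{\frac{24}{5} + Y}\right) = -27 + \left(1881 + \frac{9 \left(-213 + m\right)}{\frac{24}{5} + Y}\right) = 1854 + \frac{9 \left(-213 + m\right)}{\frac{24}{5} + Y}$)
$\left(-249603 + Q{\left(-478,W{\left(-21 \right)} \right)}\right) \left(-256886 + 214645\right) = \left(-249603 + \frac{9 \left(3879 + 5 \left(-478\right) + 1030 \left(-11\right)\right)}{24 + 5 \left(-11\right)}\right) \left(-256886 + 214645\right) = \left(-249603 + \frac{9 \left(3879 - 2390 - 11330\right)}{24 - 55}\right) \left(-42241\right) = \left(-249603 + 9 \frac{1}{-31} \left(-9841\right)\right) \left(-42241\right) = \left(-249603 + 9 \left(- \frac{1}{31}\right) \left(-9841\right)\right) \left(-42241\right) = \left(-249603 + \frac{88569}{31}\right) \left(-42241\right) = \left(- \frac{7649124}{31}\right) \left(-42241\right) = \frac{323106646884}{31}$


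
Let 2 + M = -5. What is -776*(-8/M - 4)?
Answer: 15520/7 ≈ 2217.1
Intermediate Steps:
M = -7 (M = -2 - 5 = -7)
-776*(-8/M - 4) = -776*(-8/(-7) - 4) = -776*(-8*(-⅐) - 4) = -776*(8/7 - 4) = -776*(-20/7) = 15520/7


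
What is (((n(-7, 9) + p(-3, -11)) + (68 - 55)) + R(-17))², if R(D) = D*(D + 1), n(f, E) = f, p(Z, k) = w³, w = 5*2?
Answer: 1633284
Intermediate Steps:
w = 10
p(Z, k) = 1000 (p(Z, k) = 10³ = 1000)
R(D) = D*(1 + D)
(((n(-7, 9) + p(-3, -11)) + (68 - 55)) + R(-17))² = (((-7 + 1000) + (68 - 55)) - 17*(1 - 17))² = ((993 + 13) - 17*(-16))² = (1006 + 272)² = 1278² = 1633284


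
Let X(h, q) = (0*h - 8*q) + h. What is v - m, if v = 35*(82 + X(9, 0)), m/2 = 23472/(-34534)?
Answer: 55018867/17267 ≈ 3186.4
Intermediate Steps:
X(h, q) = h - 8*q (X(h, q) = (0 - 8*q) + h = -8*q + h = h - 8*q)
m = -23472/17267 (m = 2*(23472/(-34534)) = 2*(23472*(-1/34534)) = 2*(-11736/17267) = -23472/17267 ≈ -1.3594)
v = 3185 (v = 35*(82 + (9 - 8*0)) = 35*(82 + (9 + 0)) = 35*(82 + 9) = 35*91 = 3185)
v - m = 3185 - 1*(-23472/17267) = 3185 + 23472/17267 = 55018867/17267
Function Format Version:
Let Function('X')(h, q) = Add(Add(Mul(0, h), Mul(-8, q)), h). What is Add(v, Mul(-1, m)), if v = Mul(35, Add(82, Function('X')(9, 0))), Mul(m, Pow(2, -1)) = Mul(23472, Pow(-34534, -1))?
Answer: Rational(55018867, 17267) ≈ 3186.4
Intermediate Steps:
Function('X')(h, q) = Add(h, Mul(-8, q)) (Function('X')(h, q) = Add(Add(0, Mul(-8, q)), h) = Add(Mul(-8, q), h) = Add(h, Mul(-8, q)))
m = Rational(-23472, 17267) (m = Mul(2, Mul(23472, Pow(-34534, -1))) = Mul(2, Mul(23472, Rational(-1, 34534))) = Mul(2, Rational(-11736, 17267)) = Rational(-23472, 17267) ≈ -1.3594)
v = 3185 (v = Mul(35, Add(82, Add(9, Mul(-8, 0)))) = Mul(35, Add(82, Add(9, 0))) = Mul(35, Add(82, 9)) = Mul(35, 91) = 3185)
Add(v, Mul(-1, m)) = Add(3185, Mul(-1, Rational(-23472, 17267))) = Add(3185, Rational(23472, 17267)) = Rational(55018867, 17267)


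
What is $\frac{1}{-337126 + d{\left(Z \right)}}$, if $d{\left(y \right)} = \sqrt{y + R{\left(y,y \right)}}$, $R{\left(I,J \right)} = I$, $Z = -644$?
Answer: $- \frac{168563}{56826970582} - \frac{i \sqrt{322}}{56826970582} \approx -2.9663 \cdot 10^{-6} - 3.1577 \cdot 10^{-10} i$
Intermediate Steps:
$d{\left(y \right)} = \sqrt{2} \sqrt{y}$ ($d{\left(y \right)} = \sqrt{y + y} = \sqrt{2 y} = \sqrt{2} \sqrt{y}$)
$\frac{1}{-337126 + d{\left(Z \right)}} = \frac{1}{-337126 + \sqrt{2} \sqrt{-644}} = \frac{1}{-337126 + \sqrt{2} \cdot 2 i \sqrt{161}} = \frac{1}{-337126 + 2 i \sqrt{322}}$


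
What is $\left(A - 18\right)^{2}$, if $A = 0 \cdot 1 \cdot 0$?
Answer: $324$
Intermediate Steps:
$A = 0$ ($A = 0 \cdot 0 = 0$)
$\left(A - 18\right)^{2} = \left(0 - 18\right)^{2} = \left(-18\right)^{2} = 324$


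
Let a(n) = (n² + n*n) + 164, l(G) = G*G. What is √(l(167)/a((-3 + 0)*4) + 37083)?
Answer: √1897202765/226 ≈ 192.73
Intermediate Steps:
l(G) = G²
a(n) = 164 + 2*n² (a(n) = (n² + n²) + 164 = 2*n² + 164 = 164 + 2*n²)
√(l(167)/a((-3 + 0)*4) + 37083) = √(167²/(164 + 2*((-3 + 0)*4)²) + 37083) = √(27889/(164 + 2*(-3*4)²) + 37083) = √(27889/(164 + 2*(-12)²) + 37083) = √(27889/(164 + 2*144) + 37083) = √(27889/(164 + 288) + 37083) = √(27889/452 + 37083) = √(16789405/452) = √1897202765/226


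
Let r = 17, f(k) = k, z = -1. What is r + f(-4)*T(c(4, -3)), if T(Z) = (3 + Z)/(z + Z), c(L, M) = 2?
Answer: -3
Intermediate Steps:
T(Z) = (3 + Z)/(-1 + Z)
r + f(-4)*T(c(4, -3)) = 17 - 4*(3 + 2)/(-1 + 2) = 17 - 4*5/1 = 17 - 4*5 = 17 - 20 = -3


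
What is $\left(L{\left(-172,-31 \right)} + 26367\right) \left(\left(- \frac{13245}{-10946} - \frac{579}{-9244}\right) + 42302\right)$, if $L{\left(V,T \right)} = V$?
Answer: $\frac{4312552568357215}{3891724} \approx 1.1081 \cdot 10^{9}$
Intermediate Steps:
$\left(L{\left(-172,-31 \right)} + 26367\right) \left(\left(- \frac{13245}{-10946} - \frac{579}{-9244}\right) + 42302\right) = \left(-172 + 26367\right) \left(\left(- \frac{13245}{-10946} - \frac{579}{-9244}\right) + 42302\right) = 26195 \left(\left(\left(-13245\right) \left(- \frac{1}{10946}\right) - - \frac{579}{9244}\right) + 42302\right) = 26195 \left(\left(\frac{13245}{10946} + \frac{579}{9244}\right) + 42302\right) = 26195 \left(\frac{64387257}{50592412} + 42302\right) = 26195 \cdot \frac{2140224599681}{50592412} = \frac{4312552568357215}{3891724}$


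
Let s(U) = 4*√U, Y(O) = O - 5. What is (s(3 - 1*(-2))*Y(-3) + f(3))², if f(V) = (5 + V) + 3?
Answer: 5241 - 704*√5 ≈ 3666.8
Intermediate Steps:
Y(O) = -5 + O
f(V) = 8 + V
(s(3 - 1*(-2))*Y(-3) + f(3))² = ((4*√(3 - 1*(-2)))*(-5 - 3) + (8 + 3))² = ((4*√(3 + 2))*(-8) + 11)² = ((4*√5)*(-8) + 11)² = (-32*√5 + 11)² = (11 - 32*√5)²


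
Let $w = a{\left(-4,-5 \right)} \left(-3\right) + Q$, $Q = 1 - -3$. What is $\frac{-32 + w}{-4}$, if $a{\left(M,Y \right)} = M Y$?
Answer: $22$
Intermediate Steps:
$Q = 4$ ($Q = 1 + 3 = 4$)
$w = -56$ ($w = \left(-4\right) \left(-5\right) \left(-3\right) + 4 = 20 \left(-3\right) + 4 = -60 + 4 = -56$)
$\frac{-32 + w}{-4} = \frac{-32 - 56}{-4} = \left(-88\right) \left(- \frac{1}{4}\right) = 22$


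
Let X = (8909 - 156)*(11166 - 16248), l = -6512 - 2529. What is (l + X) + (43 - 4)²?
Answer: -44490266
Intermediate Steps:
l = -9041
X = -44482746 (X = 8753*(-5082) = -44482746)
(l + X) + (43 - 4)² = (-9041 - 44482746) + (43 - 4)² = -44491787 + 39² = -44491787 + 1521 = -44490266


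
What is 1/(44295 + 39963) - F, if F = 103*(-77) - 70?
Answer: 674148259/84258 ≈ 8001.0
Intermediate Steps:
F = -8001 (F = -7931 - 70 = -8001)
1/(44295 + 39963) - F = 1/(44295 + 39963) - 1*(-8001) = 1/84258 + 8001 = 674148259/84258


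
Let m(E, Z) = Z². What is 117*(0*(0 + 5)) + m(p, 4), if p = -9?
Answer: 16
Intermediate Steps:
117*(0*(0 + 5)) + m(p, 4) = 117*(0*(0 + 5)) + 4² = 117*(0*5) + 16 = 117*0 + 16 = 0 + 16 = 16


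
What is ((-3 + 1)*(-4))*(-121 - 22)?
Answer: -1144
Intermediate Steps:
((-3 + 1)*(-4))*(-121 - 22) = -2*(-4)*(-143) = 8*(-143) = -1144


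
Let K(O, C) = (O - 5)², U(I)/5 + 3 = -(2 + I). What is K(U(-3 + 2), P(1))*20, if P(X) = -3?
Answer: 12500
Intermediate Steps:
U(I) = -25 - 5*I (U(I) = -15 + 5*(-(2 + I)) = -15 + 5*(-2 - I) = -15 + (-10 - 5*I) = -25 - 5*I)
K(O, C) = (-5 + O)²
K(U(-3 + 2), P(1))*20 = (-5 + (-25 - 5*(-3 + 2)))²*20 = (-5 + (-25 - 5*(-1)))²*20 = (-5 + (-25 + 5))²*20 = (-5 - 20)²*20 = (-25)²*20 = 625*20 = 12500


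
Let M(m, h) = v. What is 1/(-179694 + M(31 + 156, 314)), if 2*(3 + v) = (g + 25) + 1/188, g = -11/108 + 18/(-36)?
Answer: -1269/228020009 ≈ -5.5653e-6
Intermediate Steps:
g = -65/108 (g = -11*1/108 + 18*(-1/36) = -11/108 - ½ = -65/108 ≈ -0.60185)
v = 11677/1269 (v = -3 + ((-65/108 + 25) + 1/188)/2 = -3 + (2635/108 + 1/188)/2 = -3 + (½)*(30968/1269) = -3 + 15484/1269 = 11677/1269 ≈ 9.2017)
M(m, h) = 11677/1269
1/(-179694 + M(31 + 156, 314)) = 1/(-179694 + 11677/1269) = 1/(-228020009/1269) = -1269/228020009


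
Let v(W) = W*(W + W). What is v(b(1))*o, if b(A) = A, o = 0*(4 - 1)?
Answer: 0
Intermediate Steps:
o = 0 (o = 0*3 = 0)
v(W) = 2*W**2 (v(W) = W*(2*W) = 2*W**2)
v(b(1))*o = (2*1**2)*0 = (2*1)*0 = 2*0 = 0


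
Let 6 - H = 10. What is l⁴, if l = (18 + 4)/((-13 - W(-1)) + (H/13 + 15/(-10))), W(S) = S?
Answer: 107049369856/16610312161 ≈ 6.4448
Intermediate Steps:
H = -4 (H = 6 - 1*10 = 6 - 10 = -4)
l = -572/359 (l = (18 + 4)/((-13 - 1*(-1)) + (-4/13 + 15/(-10))) = 22/((-13 + 1) + (-4*1/13 + 15*(-⅒))) = 22/(-12 + (-4/13 - 3/2)) = 22/(-12 - 47/26) = 22/(-359/26) = 22*(-26/359) = -572/359 ≈ -1.5933)
l⁴ = (-572/359)⁴ = 107049369856/16610312161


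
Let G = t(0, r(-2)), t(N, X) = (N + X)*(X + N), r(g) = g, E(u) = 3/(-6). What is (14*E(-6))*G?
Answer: -28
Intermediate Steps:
E(u) = -½ (E(u) = 3*(-⅙) = -½)
t(N, X) = (N + X)² (t(N, X) = (N + X)*(N + X) = (N + X)²)
G = 4 (G = (0 - 2)² = (-2)² = 4)
(14*E(-6))*G = (14*(-½))*4 = -7*4 = -28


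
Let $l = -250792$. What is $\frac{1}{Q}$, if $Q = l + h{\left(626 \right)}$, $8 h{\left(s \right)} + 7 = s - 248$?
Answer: $- \frac{8}{2005965} \approx -3.9881 \cdot 10^{-6}$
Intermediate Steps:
$h{\left(s \right)} = - \frac{255}{8} + \frac{s}{8}$ ($h{\left(s \right)} = - \frac{7}{8} + \frac{s - 248}{8} = - \frac{7}{8} + \frac{-248 + s}{8} = - \frac{7}{8} + \left(-31 + \frac{s}{8}\right) = - \frac{255}{8} + \frac{s}{8}$)
$Q = - \frac{2005965}{8}$ ($Q = -250792 + \left(- \frac{255}{8} + \frac{1}{8} \cdot 626\right) = -250792 + \left(- \frac{255}{8} + \frac{313}{4}\right) = -250792 + \frac{371}{8} = - \frac{2005965}{8} \approx -2.5075 \cdot 10^{5}$)
$\frac{1}{Q} = \frac{1}{- \frac{2005965}{8}} = - \frac{8}{2005965}$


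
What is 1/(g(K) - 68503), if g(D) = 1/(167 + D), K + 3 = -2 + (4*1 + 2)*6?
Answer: -198/13563593 ≈ -1.4598e-5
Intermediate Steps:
K = 31 (K = -3 + (-2 + (4*1 + 2)*6) = -3 + (-2 + (4 + 2)*6) = -3 + (-2 + 6*6) = -3 + (-2 + 36) = -3 + 34 = 31)
1/(g(K) - 68503) = 1/(1/(167 + 31) - 68503) = 1/(1/198 - 68503) = 1/(-13563593/198) = -198/13563593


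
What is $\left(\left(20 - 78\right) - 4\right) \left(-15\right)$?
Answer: $930$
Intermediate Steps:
$\left(\left(20 - 78\right) - 4\right) \left(-15\right) = \left(-58 - 4\right) \left(-15\right) = \left(-62\right) \left(-15\right) = 930$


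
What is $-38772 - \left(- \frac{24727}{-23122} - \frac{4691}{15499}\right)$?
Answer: $- \frac{1263174013117}{32578898} \approx -38773.0$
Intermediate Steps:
$-38772 - \left(- \frac{24727}{-23122} - \frac{4691}{15499}\right) = -38772 - \left(\left(-24727\right) \left(- \frac{1}{23122}\right) - \frac{4691}{15499}\right) = -38772 - \left(\frac{24727}{23122} - \frac{4691}{15499}\right) = -38772 - \frac{24979861}{32578898} = - \frac{1263174013117}{32578898}$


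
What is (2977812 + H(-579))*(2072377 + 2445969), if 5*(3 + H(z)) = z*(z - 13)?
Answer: 68822601341298/5 ≈ 1.3765e+13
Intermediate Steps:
H(z) = -3 + z*(-13 + z)/5 (H(z) = -3 + (z*(z - 13))/5 = -3 + (z*(-13 + z))/5 = -3 + z*(-13 + z)/5)
(2977812 + H(-579))*(2072377 + 2445969) = (2977812 + (-3 - 13/5*(-579) + (⅕)*(-579)²))*(2072377 + 2445969) = (2977812 + (-3 + 7527/5 + (⅕)*335241))*4518346 = (2977812 + (-3 + 7527/5 + 335241/5))*4518346 = (2977812 + 342753/5)*4518346 = (15231813/5)*4518346 = 68822601341298/5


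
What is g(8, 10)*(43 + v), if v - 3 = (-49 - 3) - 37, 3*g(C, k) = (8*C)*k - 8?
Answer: -27176/3 ≈ -9058.7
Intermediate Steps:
g(C, k) = -8/3 + 8*C*k/3 (g(C, k) = ((8*C)*k - 8)/3 = (8*C*k - 8)/3 = (-8 + 8*C*k)/3 = -8/3 + 8*C*k/3)
v = -86 (v = 3 + ((-49 - 3) - 37) = 3 + (-52 - 37) = 3 - 89 = -86)
g(8, 10)*(43 + v) = (-8/3 + (8/3)*8*10)*(43 - 86) = (-8/3 + 640/3)*(-43) = (632/3)*(-43) = -27176/3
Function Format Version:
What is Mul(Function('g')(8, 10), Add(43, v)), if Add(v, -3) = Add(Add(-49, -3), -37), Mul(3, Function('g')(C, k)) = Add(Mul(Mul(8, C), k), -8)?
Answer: Rational(-27176, 3) ≈ -9058.7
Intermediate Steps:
Function('g')(C, k) = Add(Rational(-8, 3), Mul(Rational(8, 3), C, k)) (Function('g')(C, k) = Mul(Rational(1, 3), Add(Mul(Mul(8, C), k), -8)) = Mul(Rational(1, 3), Add(Mul(8, C, k), -8)) = Mul(Rational(1, 3), Add(-8, Mul(8, C, k))) = Add(Rational(-8, 3), Mul(Rational(8, 3), C, k)))
v = -86 (v = Add(3, Add(Add(-49, -3), -37)) = Add(3, Add(-52, -37)) = Add(3, -89) = -86)
Mul(Function('g')(8, 10), Add(43, v)) = Mul(Add(Rational(-8, 3), Mul(Rational(8, 3), 8, 10)), Add(43, -86)) = Mul(Add(Rational(-8, 3), Rational(640, 3)), -43) = Mul(Rational(632, 3), -43) = Rational(-27176, 3)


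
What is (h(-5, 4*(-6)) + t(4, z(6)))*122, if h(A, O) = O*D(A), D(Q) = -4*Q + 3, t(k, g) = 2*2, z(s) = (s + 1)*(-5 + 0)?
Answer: -66856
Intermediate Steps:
z(s) = -5 - 5*s (z(s) = (1 + s)*(-5) = -5 - 5*s)
t(k, g) = 4
D(Q) = 3 - 4*Q
h(A, O) = O*(3 - 4*A)
(h(-5, 4*(-6)) + t(4, z(6)))*122 = ((4*(-6))*(3 - 4*(-5)) + 4)*122 = (-24*(3 + 20) + 4)*122 = (-24*23 + 4)*122 = (-552 + 4)*122 = -548*122 = -66856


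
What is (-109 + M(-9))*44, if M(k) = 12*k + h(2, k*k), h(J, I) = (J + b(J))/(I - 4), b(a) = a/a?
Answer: -66824/7 ≈ -9546.3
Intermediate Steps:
b(a) = 1
h(J, I) = (1 + J)/(-4 + I) (h(J, I) = (J + 1)/(I - 4) = (1 + J)/(-4 + I))
M(k) = 3/(-4 + k²) + 12*k (M(k) = 12*k + (1 + 2)/(-4 + k*k) = 12*k + 3/(-4 + k²) = 3/(-4 + k²) + 12*k)
(-109 + M(-9))*44 = (-109 + 3*(1 + 4*(-9)*(-4 + (-9)²))/(-4 + (-9)²))*44 = (-109 + 3*(1 + 4*(-9)*(-4 + 81))/(-4 + 81))*44 = (-109 + 3*(1 + 4*(-9)*77)/77)*44 = (-109 + 3*(1/77)*(1 - 2772))*44 = (-109 + 3*(1/77)*(-2771))*44 = (-109 - 8313/77)*44 = -16706/77*44 = -66824/7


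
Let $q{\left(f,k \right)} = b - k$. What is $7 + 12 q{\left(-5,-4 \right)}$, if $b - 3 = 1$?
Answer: $103$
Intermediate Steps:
$b = 4$ ($b = 3 + 1 = 4$)
$q{\left(f,k \right)} = 4 - k$
$7 + 12 q{\left(-5,-4 \right)} = 7 + 12 \left(4 - -4\right) = 7 + 12 \left(4 + 4\right) = 7 + 12 \cdot 8 = 7 + 96 = 103$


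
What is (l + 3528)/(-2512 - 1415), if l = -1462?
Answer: -2066/3927 ≈ -0.52610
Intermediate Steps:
(l + 3528)/(-2512 - 1415) = (-1462 + 3528)/(-2512 - 1415) = 2066/(-3927) = 2066*(-1/3927) = -2066/3927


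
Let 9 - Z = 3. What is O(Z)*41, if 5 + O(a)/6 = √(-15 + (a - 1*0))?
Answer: -1230 + 738*I ≈ -1230.0 + 738.0*I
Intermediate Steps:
Z = 6 (Z = 9 - 1*3 = 9 - 3 = 6)
O(a) = -30 + 6*√(-15 + a) (O(a) = -30 + 6*√(-15 + (a - 1*0)) = -30 + 6*√(-15 + (a + 0)) = -30 + 6*√(-15 + a))
O(Z)*41 = (-30 + 6*√(-15 + 6))*41 = (-30 + 6*√(-9))*41 = (-30 + 6*(3*I))*41 = (-30 + 18*I)*41 = -1230 + 738*I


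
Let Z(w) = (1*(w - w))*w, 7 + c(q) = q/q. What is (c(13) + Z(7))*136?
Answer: -816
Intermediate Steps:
c(q) = -6 (c(q) = -7 + q/q = -7 + 1 = -6)
Z(w) = 0 (Z(w) = (1*0)*w = 0*w = 0)
(c(13) + Z(7))*136 = (-6 + 0)*136 = -6*136 = -816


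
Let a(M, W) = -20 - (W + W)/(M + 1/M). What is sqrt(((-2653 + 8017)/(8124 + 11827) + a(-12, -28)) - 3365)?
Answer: I*sqrt(28365063628949965)/2892895 ≈ 58.218*I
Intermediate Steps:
a(M, W) = -20 - 2*W/(M + 1/M)
sqrt(((-2653 + 8017)/(8124 + 11827) + a(-12, -28)) - 3365) = sqrt(((-2653 + 8017)/(8124 + 11827) + 2*(-10 - 10*(-12)**2 - 1*(-12)*(-28))/(1 + (-12)**2)) - 3365) = sqrt((5364/19951 + 2*(-10 - 10*144 - 336)/(1 + 144)) - 3365) = sqrt((5364*(1/19951) + 2*(-10 - 1440 - 336)/145) - 3365) = sqrt((5364/19951 + 2*(1/145)*(-1786)) - 3365) = sqrt((5364/19951 - 3572/145) - 3365) = sqrt(-70487192/2892895 - 3365) = sqrt(-9805078867/2892895) = I*sqrt(28365063628949965)/2892895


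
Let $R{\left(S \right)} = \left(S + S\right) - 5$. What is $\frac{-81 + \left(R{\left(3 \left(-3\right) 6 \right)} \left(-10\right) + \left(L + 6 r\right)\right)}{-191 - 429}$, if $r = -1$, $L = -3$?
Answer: $- \frac{52}{31} \approx -1.6774$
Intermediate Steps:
$R{\left(S \right)} = -5 + 2 S$ ($R{\left(S \right)} = 2 S - 5 = -5 + 2 S$)
$\frac{-81 + \left(R{\left(3 \left(-3\right) 6 \right)} \left(-10\right) + \left(L + 6 r\right)\right)}{-191 - 429} = \frac{-81 + \left(\left(-5 + 2 \cdot 3 \left(-3\right) 6\right) \left(-10\right) + \left(-3 + 6 \left(-1\right)\right)\right)}{-191 - 429} = \frac{-81 + \left(\left(-5 + 2 \left(\left(-9\right) 6\right)\right) \left(-10\right) - 9\right)}{-620} = \left(-81 - \left(9 - \left(-5 + 2 \left(-54\right)\right) \left(-10\right)\right)\right) \left(- \frac{1}{620}\right) = \left(-81 - \left(9 - \left(-5 - 108\right) \left(-10\right)\right)\right) \left(- \frac{1}{620}\right) = \left(-81 - -1121\right) \left(- \frac{1}{620}\right) = \left(-81 + \left(1130 - 9\right)\right) \left(- \frac{1}{620}\right) = \left(-81 + 1121\right) \left(- \frac{1}{620}\right) = 1040 \left(- \frac{1}{620}\right) = - \frac{52}{31}$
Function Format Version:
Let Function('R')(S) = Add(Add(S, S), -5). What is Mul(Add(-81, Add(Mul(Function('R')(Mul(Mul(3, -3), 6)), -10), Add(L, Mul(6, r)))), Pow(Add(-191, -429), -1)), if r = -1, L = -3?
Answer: Rational(-52, 31) ≈ -1.6774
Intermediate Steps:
Function('R')(S) = Add(-5, Mul(2, S)) (Function('R')(S) = Add(Mul(2, S), -5) = Add(-5, Mul(2, S)))
Mul(Add(-81, Add(Mul(Function('R')(Mul(Mul(3, -3), 6)), -10), Add(L, Mul(6, r)))), Pow(Add(-191, -429), -1)) = Mul(Add(-81, Add(Mul(Add(-5, Mul(2, Mul(Mul(3, -3), 6))), -10), Add(-3, Mul(6, -1)))), Pow(Add(-191, -429), -1)) = Mul(Add(-81, Add(Mul(Add(-5, Mul(2, Mul(-9, 6))), -10), Add(-3, -6))), Pow(-620, -1)) = Mul(Add(-81, Add(Mul(Add(-5, Mul(2, -54)), -10), -9)), Rational(-1, 620)) = Mul(Add(-81, Add(Mul(Add(-5, -108), -10), -9)), Rational(-1, 620)) = Mul(Add(-81, Add(Mul(-113, -10), -9)), Rational(-1, 620)) = Mul(Add(-81, Add(1130, -9)), Rational(-1, 620)) = Mul(Add(-81, 1121), Rational(-1, 620)) = Mul(1040, Rational(-1, 620)) = Rational(-52, 31)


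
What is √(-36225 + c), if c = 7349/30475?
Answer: I*√1345714472194/6095 ≈ 190.33*I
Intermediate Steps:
c = 7349/30475 (c = 7349*(1/30475) = 7349/30475 ≈ 0.24115)
√(-36225 + c) = √(-36225 + 7349/30475) = √(-1103949526/30475) = I*√1345714472194/6095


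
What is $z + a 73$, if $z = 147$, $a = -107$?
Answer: $-7664$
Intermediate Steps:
$z + a 73 = 147 - 7811 = -7664$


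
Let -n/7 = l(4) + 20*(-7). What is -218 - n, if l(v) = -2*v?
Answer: -1254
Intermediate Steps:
n = 1036 (n = -7*(-2*4 + 20*(-7)) = -7*(-8 - 140) = -7*(-148) = 1036)
-218 - n = -218 - 1*1036 = -218 - 1036 = -1254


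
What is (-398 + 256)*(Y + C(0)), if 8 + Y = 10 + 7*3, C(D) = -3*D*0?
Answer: -3266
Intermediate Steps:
C(D) = 0
Y = 23 (Y = -8 + (10 + 7*3) = -8 + (10 + 21) = -8 + 31 = 23)
(-398 + 256)*(Y + C(0)) = (-398 + 256)*(23 + 0) = -142*23 = -3266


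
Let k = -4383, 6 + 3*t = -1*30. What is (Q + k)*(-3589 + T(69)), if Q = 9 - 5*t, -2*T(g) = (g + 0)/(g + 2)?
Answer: 1099437999/71 ≈ 1.5485e+7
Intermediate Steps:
T(g) = -g/(2*(2 + g)) (T(g) = -(g + 0)/(2*(g + 2)) = -g/(2*(2 + g)))
t = -12 (t = -2 + (-1*30)/3 = -2 + (⅓)*(-30) = -2 - 10 = -12)
Q = 69 (Q = 9 - 5*(-12) = 9 + 60 = 69)
(Q + k)*(-3589 + T(69)) = (69 - 4383)*(-3589 - 1*69/(4 + 2*69)) = -4314*(-3589 - 1*69/(4 + 138)) = -4314*(-3589 - 1*69/142) = -4314*(-3589 - 1*69*1/142) = -4314*(-3589 - 69/142) = -4314*(-509707/142) = 1099437999/71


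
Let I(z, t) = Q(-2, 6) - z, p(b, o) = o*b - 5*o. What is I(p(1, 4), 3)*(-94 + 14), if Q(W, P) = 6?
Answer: -1760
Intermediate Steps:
p(b, o) = -5*o + b*o (p(b, o) = b*o - 5*o = -5*o + b*o)
I(z, t) = 6 - z
I(p(1, 4), 3)*(-94 + 14) = (6 - 4*(-5 + 1))*(-94 + 14) = (6 - 4*(-4))*(-80) = (6 - 1*(-16))*(-80) = (6 + 16)*(-80) = 22*(-80) = -1760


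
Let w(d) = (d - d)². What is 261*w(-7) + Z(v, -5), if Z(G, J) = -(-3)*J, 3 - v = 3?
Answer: -15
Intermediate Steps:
v = 0 (v = 3 - 1*3 = 3 - 3 = 0)
w(d) = 0 (w(d) = 0² = 0)
Z(G, J) = 3*J
261*w(-7) + Z(v, -5) = 261*0 + 3*(-5) = 0 - 15 = -15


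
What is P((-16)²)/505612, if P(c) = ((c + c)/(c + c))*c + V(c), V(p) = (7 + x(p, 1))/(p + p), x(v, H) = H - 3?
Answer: 3197/6313984 ≈ 0.00050634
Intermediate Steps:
x(v, H) = -3 + H
V(p) = 5/(2*p) (V(p) = (7 + (-3 + 1))/(p + p) = (7 - 2)/((2*p)) = 5*(1/(2*p)) = 5/(2*p))
P(c) = c + 5/(2*c) (P(c) = ((c + c)/(c + c))*c + 5/(2*c) = ((2*c)/((2*c)))*c + 5/(2*c) = ((2*c)*(1/(2*c)))*c + 5/(2*c) = 1*c + 5/(2*c) = c + 5/(2*c))
P((-16)²)/505612 = ((-16)² + 5/(2*((-16)²)))/505612 = (256 + (5/2)/256)*(1/505612) = (256 + (5/2)*(1/256))*(1/505612) = (256 + 5/512)*(1/505612) = (131077/512)*(1/505612) = 3197/6313984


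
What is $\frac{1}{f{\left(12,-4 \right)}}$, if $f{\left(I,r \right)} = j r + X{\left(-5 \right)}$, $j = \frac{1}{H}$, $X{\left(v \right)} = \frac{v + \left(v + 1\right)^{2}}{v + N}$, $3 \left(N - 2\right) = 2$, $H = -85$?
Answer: $- \frac{595}{2777} \approx -0.21426$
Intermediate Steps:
$N = \frac{8}{3}$ ($N = 2 + \frac{1}{3} \cdot 2 = 2 + \frac{2}{3} = \frac{8}{3} \approx 2.6667$)
$X{\left(v \right)} = \frac{v + \left(1 + v\right)^{2}}{\frac{8}{3} + v}$ ($X{\left(v \right)} = \frac{v + \left(v + 1\right)^{2}}{v + \frac{8}{3}} = \frac{v + \left(1 + v\right)^{2}}{\frac{8}{3} + v}$)
$j = - \frac{1}{85}$ ($j = \frac{1}{-85} = - \frac{1}{85} \approx -0.011765$)
$f{\left(I,r \right)} = - \frac{33}{7} - \frac{r}{85}$ ($f{\left(I,r \right)} = - \frac{r}{85} + \frac{3 \left(-5 + \left(1 - 5\right)^{2}\right)}{8 + 3 \left(-5\right)} = - \frac{r}{85} + \frac{3 \left(-5 + \left(-4\right)^{2}\right)}{8 - 15} = - \frac{r}{85} + \frac{3 \left(-5 + 16\right)}{-7} = - \frac{r}{85} + 3 \left(- \frac{1}{7}\right) 11 = - \frac{r}{85} - \frac{33}{7} = - \frac{33}{7} - \frac{r}{85}$)
$\frac{1}{f{\left(12,-4 \right)}} = \frac{1}{- \frac{33}{7} - - \frac{4}{85}} = \frac{1}{- \frac{33}{7} + \frac{4}{85}} = \frac{1}{- \frac{2777}{595}} = - \frac{595}{2777}$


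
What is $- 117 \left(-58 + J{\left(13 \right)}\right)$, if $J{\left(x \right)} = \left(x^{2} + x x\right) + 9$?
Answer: $-33813$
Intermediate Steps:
$J{\left(x \right)} = 9 + 2 x^{2}$ ($J{\left(x \right)} = \left(x^{2} + x^{2}\right) + 9 = 2 x^{2} + 9 = 9 + 2 x^{2}$)
$- 117 \left(-58 + J{\left(13 \right)}\right) = - 117 \left(-58 + \left(9 + 2 \cdot 13^{2}\right)\right) = - 117 \left(-58 + \left(9 + 2 \cdot 169\right)\right) = - 117 \left(-58 + \left(9 + 338\right)\right) = - 117 \left(-58 + 347\right) = \left(-117\right) 289 = -33813$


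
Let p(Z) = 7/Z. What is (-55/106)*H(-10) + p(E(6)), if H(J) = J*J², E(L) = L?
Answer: 165371/318 ≈ 520.03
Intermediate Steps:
H(J) = J³
(-55/106)*H(-10) + p(E(6)) = -55/106*(-10)³ + 7/6 = -55*1/106*(-1000) + 7*(⅙) = -55/106*(-1000) + 7/6 = 27500/53 + 7/6 = 165371/318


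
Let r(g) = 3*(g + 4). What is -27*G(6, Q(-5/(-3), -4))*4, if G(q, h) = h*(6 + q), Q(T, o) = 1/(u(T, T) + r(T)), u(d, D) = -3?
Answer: -648/7 ≈ -92.571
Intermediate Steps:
r(g) = 12 + 3*g (r(g) = 3*(4 + g) = 12 + 3*g)
Q(T, o) = 1/(9 + 3*T) (Q(T, o) = 1/(-3 + (12 + 3*T)) = 1/(9 + 3*T))
-27*G(6, Q(-5/(-3), -4))*4 = -27*1/(3*(3 - 5/(-3)))*(6 + 6)*4 = -27*1/(3*(3 - 5*(-⅓)))*12*4 = -27*1/(3*(3 + 5/3))*12*4 = -27*1/(3*(14/3))*12*4 = -27*(⅓)*(3/14)*12*4 = -27*12/14*4 = -27*6/7*4 = -162/7*4 = -648/7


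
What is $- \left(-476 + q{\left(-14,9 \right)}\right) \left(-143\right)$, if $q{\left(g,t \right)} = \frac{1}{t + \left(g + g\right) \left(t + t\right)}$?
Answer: $- \frac{3063073}{45} \approx -68068.0$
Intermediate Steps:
$q{\left(g,t \right)} = \frac{1}{t + 4 g t}$ ($q{\left(g,t \right)} = \frac{1}{t + 2 g 2 t} = \frac{1}{t + 4 g t}$)
$- \left(-476 + q{\left(-14,9 \right)}\right) \left(-143\right) = - \left(-476 + \frac{1}{9 \left(1 + 4 \left(-14\right)\right)}\right) \left(-143\right) = - \left(-476 + \frac{1}{9 \left(1 - 56\right)}\right) \left(-143\right) = - \left(-476 + \frac{1}{9 \left(-55\right)}\right) \left(-143\right) = - \left(-476 + \frac{1}{9} \left(- \frac{1}{55}\right)\right) \left(-143\right) = - \left(-476 - \frac{1}{495}\right) \left(-143\right) = - \frac{\left(-235621\right) \left(-143\right)}{495} = \left(-1\right) \frac{3063073}{45} = - \frac{3063073}{45}$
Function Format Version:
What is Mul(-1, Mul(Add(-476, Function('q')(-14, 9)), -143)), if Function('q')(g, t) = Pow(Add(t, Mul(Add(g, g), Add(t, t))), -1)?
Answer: Rational(-3063073, 45) ≈ -68068.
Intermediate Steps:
Function('q')(g, t) = Pow(Add(t, Mul(4, g, t)), -1) (Function('q')(g, t) = Pow(Add(t, Mul(Mul(2, g), Mul(2, t))), -1) = Pow(Add(t, Mul(4, g, t)), -1))
Mul(-1, Mul(Add(-476, Function('q')(-14, 9)), -143)) = Mul(-1, Mul(Add(-476, Mul(Pow(9, -1), Pow(Add(1, Mul(4, -14)), -1))), -143)) = Mul(-1, Mul(Add(-476, Mul(Rational(1, 9), Pow(Add(1, -56), -1))), -143)) = Mul(-1, Mul(Add(-476, Mul(Rational(1, 9), Pow(-55, -1))), -143)) = Mul(-1, Mul(Add(-476, Mul(Rational(1, 9), Rational(-1, 55))), -143)) = Mul(-1, Mul(Add(-476, Rational(-1, 495)), -143)) = Mul(-1, Mul(Rational(-235621, 495), -143)) = Mul(-1, Rational(3063073, 45)) = Rational(-3063073, 45)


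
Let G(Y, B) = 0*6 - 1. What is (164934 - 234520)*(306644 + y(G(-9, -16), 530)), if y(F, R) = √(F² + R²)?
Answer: -21338129384 - 69586*√280901 ≈ -2.1375e+10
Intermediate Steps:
G(Y, B) = -1 (G(Y, B) = 0 - 1 = -1)
(164934 - 234520)*(306644 + y(G(-9, -16), 530)) = (164934 - 234520)*(306644 + √((-1)² + 530²)) = -69586*(306644 + √(1 + 280900)) = -69586*(306644 + √280901) = -21338129384 - 69586*√280901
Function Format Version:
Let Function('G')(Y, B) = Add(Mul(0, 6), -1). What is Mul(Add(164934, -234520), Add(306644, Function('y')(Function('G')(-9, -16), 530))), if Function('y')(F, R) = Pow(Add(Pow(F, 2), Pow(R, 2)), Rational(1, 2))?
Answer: Add(-21338129384, Mul(-69586, Pow(280901, Rational(1, 2)))) ≈ -2.1375e+10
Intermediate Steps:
Function('G')(Y, B) = -1 (Function('G')(Y, B) = Add(0, -1) = -1)
Mul(Add(164934, -234520), Add(306644, Function('y')(Function('G')(-9, -16), 530))) = Mul(Add(164934, -234520), Add(306644, Pow(Add(Pow(-1, 2), Pow(530, 2)), Rational(1, 2)))) = Mul(-69586, Add(306644, Pow(Add(1, 280900), Rational(1, 2)))) = Mul(-69586, Add(306644, Pow(280901, Rational(1, 2)))) = Add(-21338129384, Mul(-69586, Pow(280901, Rational(1, 2))))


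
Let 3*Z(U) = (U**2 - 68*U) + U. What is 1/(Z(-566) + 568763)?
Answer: 1/688189 ≈ 1.4531e-6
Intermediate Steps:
Z(U) = -67*U/3 + U**2/3 (Z(U) = ((U**2 - 68*U) + U)/3 = (U**2 - 67*U)/3 = -67*U/3 + U**2/3)
1/(Z(-566) + 568763) = 1/((1/3)*(-566)*(-67 - 566) + 568763) = 1/((1/3)*(-566)*(-633) + 568763) = 1/(119426 + 568763) = 1/688189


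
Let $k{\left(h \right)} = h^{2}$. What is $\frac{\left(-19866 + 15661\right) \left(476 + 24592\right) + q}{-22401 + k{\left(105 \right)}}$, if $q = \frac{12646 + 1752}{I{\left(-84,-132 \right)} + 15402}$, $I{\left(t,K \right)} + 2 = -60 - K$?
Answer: $\frac{815459024641}{88004736} \approx 9266.1$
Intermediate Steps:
$I{\left(t,K \right)} = -62 - K$ ($I{\left(t,K \right)} = -2 - \left(60 + K\right) = -62 - K$)
$q = \frac{7199}{7736}$ ($q = \frac{12646 + 1752}{\left(-62 - -132\right) + 15402} = \frac{14398}{\left(-62 + 132\right) + 15402} = \frac{14398}{70 + 15402} = \frac{14398}{15472} = 14398 \cdot \frac{1}{15472} = \frac{7199}{7736} \approx 0.93058$)
$\frac{\left(-19866 + 15661\right) \left(476 + 24592\right) + q}{-22401 + k{\left(105 \right)}} = \frac{\left(-19866 + 15661\right) \left(476 + 24592\right) + \frac{7199}{7736}}{-22401 + 105^{2}} = \frac{\left(-4205\right) 25068 + \frac{7199}{7736}}{-22401 + 11025} = \frac{-105410940 + \frac{7199}{7736}}{-11376} = \left(- \frac{815459024641}{7736}\right) \left(- \frac{1}{11376}\right) = \frac{815459024641}{88004736}$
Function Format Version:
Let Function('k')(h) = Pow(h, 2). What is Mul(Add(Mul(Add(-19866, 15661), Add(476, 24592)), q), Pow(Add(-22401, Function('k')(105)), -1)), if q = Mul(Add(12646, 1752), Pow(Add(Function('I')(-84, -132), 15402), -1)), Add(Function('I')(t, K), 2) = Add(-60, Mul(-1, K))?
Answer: Rational(815459024641, 88004736) ≈ 9266.1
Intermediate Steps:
Function('I')(t, K) = Add(-62, Mul(-1, K)) (Function('I')(t, K) = Add(-2, Add(-60, Mul(-1, K))) = Add(-62, Mul(-1, K)))
q = Rational(7199, 7736) (q = Mul(Add(12646, 1752), Pow(Add(Add(-62, Mul(-1, -132)), 15402), -1)) = Mul(14398, Pow(Add(Add(-62, 132), 15402), -1)) = Mul(14398, Pow(Add(70, 15402), -1)) = Mul(14398, Pow(15472, -1)) = Mul(14398, Rational(1, 15472)) = Rational(7199, 7736) ≈ 0.93058)
Mul(Add(Mul(Add(-19866, 15661), Add(476, 24592)), q), Pow(Add(-22401, Function('k')(105)), -1)) = Mul(Add(Mul(Add(-19866, 15661), Add(476, 24592)), Rational(7199, 7736)), Pow(Add(-22401, Pow(105, 2)), -1)) = Mul(Add(Mul(-4205, 25068), Rational(7199, 7736)), Pow(Add(-22401, 11025), -1)) = Mul(Add(-105410940, Rational(7199, 7736)), Pow(-11376, -1)) = Mul(Rational(-815459024641, 7736), Rational(-1, 11376)) = Rational(815459024641, 88004736)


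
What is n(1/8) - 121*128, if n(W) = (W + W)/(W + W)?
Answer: -15487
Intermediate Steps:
n(W) = 1 (n(W) = (2*W)/((2*W)) = (2*W)*(1/(2*W)) = 1)
n(1/8) - 121*128 = 1 - 121*128 = 1 - 15488 = -15487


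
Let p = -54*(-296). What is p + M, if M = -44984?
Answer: -29000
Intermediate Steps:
p = 15984
p + M = 15984 - 44984 = -29000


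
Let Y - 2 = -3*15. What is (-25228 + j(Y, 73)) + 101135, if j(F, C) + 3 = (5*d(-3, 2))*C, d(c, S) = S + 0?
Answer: 76634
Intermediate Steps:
d(c, S) = S
Y = -43 (Y = 2 - 3*15 = 2 - 45 = -43)
j(F, C) = -3 + 10*C (j(F, C) = -3 + (5*2)*C = -3 + 10*C)
(-25228 + j(Y, 73)) + 101135 = (-25228 + (-3 + 10*73)) + 101135 = (-25228 + (-3 + 730)) + 101135 = (-25228 + 727) + 101135 = -24501 + 101135 = 76634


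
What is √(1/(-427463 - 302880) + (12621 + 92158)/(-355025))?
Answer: I*√793686391087936461346/51858004715 ≈ 0.54326*I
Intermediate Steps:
√(1/(-427463 - 302880) + (12621 + 92158)/(-355025)) = √(1/(-730343) + 104779*(-1/355025)) = √(-1/730343 - 104779/355025) = √(-76524964222/259290023575) = I*√793686391087936461346/51858004715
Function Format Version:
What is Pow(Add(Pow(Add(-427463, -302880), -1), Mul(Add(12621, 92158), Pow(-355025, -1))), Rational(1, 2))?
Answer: Mul(Rational(1, 51858004715), I, Pow(793686391087936461346, Rational(1, 2))) ≈ Mul(0.54326, I)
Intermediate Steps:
Pow(Add(Pow(Add(-427463, -302880), -1), Mul(Add(12621, 92158), Pow(-355025, -1))), Rational(1, 2)) = Pow(Add(Pow(-730343, -1), Mul(104779, Rational(-1, 355025))), Rational(1, 2)) = Pow(Add(Rational(-1, 730343), Rational(-104779, 355025)), Rational(1, 2)) = Pow(Rational(-76524964222, 259290023575), Rational(1, 2)) = Mul(Rational(1, 51858004715), I, Pow(793686391087936461346, Rational(1, 2)))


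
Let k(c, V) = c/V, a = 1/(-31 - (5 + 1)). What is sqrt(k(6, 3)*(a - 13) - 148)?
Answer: 2*I*sqrt(59570)/37 ≈ 13.193*I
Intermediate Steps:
a = -1/37 (a = 1/(-31 - 1*6) = 1/(-31 - 6) = 1/(-37) = -1/37 ≈ -0.027027)
sqrt(k(6, 3)*(a - 13) - 148) = sqrt((6/3)*(-1/37 - 13) - 148) = sqrt((6*(1/3))*(-482/37) - 148) = sqrt(2*(-482/37) - 148) = sqrt(-964/37 - 148) = sqrt(-6440/37) = 2*I*sqrt(59570)/37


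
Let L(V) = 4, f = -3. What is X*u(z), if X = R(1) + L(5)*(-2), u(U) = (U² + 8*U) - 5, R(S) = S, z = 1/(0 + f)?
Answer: 476/9 ≈ 52.889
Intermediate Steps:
z = -⅓ (z = 1/(0 - 3) = 1/(-3) = -⅓ ≈ -0.33333)
u(U) = -5 + U² + 8*U
X = -7 (X = 1 + 4*(-2) = 1 - 8 = -7)
X*u(z) = -7*(-5 + (-⅓)² + 8*(-⅓)) = -7*(-5 + ⅑ - 8/3) = -7*(-68/9) = 476/9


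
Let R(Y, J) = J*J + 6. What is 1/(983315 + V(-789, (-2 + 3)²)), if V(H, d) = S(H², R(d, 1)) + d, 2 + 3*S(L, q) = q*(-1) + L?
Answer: 1/1190820 ≈ 8.3976e-7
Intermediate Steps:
R(Y, J) = 6 + J² (R(Y, J) = J² + 6 = 6 + J²)
S(L, q) = -⅔ - q/3 + L/3 (S(L, q) = -⅔ + (q*(-1) + L)/3 = -⅔ + (-q + L)/3 = -⅔ + (L - q)/3 = -⅔ + (-q/3 + L/3) = -⅔ - q/3 + L/3)
V(H, d) = -3 + d + H²/3 (V(H, d) = (-⅔ - (6 + 1²)/3 + H²/3) + d = (-⅔ - (6 + 1)/3 + H²/3) + d = (-⅔ - ⅓*7 + H²/3) + d = (-⅔ - 7/3 + H²/3) + d = (-3 + H²/3) + d = -3 + d + H²/3)
1/(983315 + V(-789, (-2 + 3)²)) = 1/(983315 + (-3 + (-2 + 3)² + (⅓)*(-789)²)) = 1/(983315 + (-3 + 1² + (⅓)*622521)) = 1/(983315 + (-3 + 1 + 207507)) = 1/(983315 + 207505) = 1/1190820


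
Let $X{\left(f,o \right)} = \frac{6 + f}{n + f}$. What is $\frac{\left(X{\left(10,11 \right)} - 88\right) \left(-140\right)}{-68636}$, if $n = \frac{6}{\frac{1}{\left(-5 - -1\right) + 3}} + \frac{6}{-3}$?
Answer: $- \frac{2800}{17159} \approx -0.16318$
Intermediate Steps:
$n = -8$ ($n = \frac{6}{\frac{1}{\left(-5 + 1\right) + 3}} + 6 \left(- \frac{1}{3}\right) = \frac{6}{\frac{1}{-4 + 3}} - 2 = \frac{6}{\frac{1}{-1}} - 2 = \frac{6}{-1} - 2 = 6 \left(-1\right) - 2 = -6 - 2 = -8$)
$X{\left(f,o \right)} = \frac{6 + f}{-8 + f}$
$\frac{\left(X{\left(10,11 \right)} - 88\right) \left(-140\right)}{-68636} = \frac{\left(\frac{6 + 10}{-8 + 10} - 88\right) \left(-140\right)}{-68636} = \left(\frac{1}{2} \cdot 16 - 88\right) \left(-140\right) \left(- \frac{1}{68636}\right) = \left(8 - 88\right) \left(-140\right) \left(- \frac{1}{68636}\right) = \left(-80\right) \left(-140\right) \left(- \frac{1}{68636}\right) = 11200 \left(- \frac{1}{68636}\right) = - \frac{2800}{17159}$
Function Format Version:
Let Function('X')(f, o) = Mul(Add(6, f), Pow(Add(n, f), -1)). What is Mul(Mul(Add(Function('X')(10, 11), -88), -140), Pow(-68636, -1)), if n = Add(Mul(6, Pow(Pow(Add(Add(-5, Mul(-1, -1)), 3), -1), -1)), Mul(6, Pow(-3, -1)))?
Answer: Rational(-2800, 17159) ≈ -0.16318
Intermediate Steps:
n = -8 (n = Add(Mul(6, Pow(Pow(Add(Add(-5, 1), 3), -1), -1)), Mul(6, Rational(-1, 3))) = Add(Mul(6, Pow(Pow(Add(-4, 3), -1), -1)), -2) = Add(Mul(6, Pow(Pow(-1, -1), -1)), -2) = Add(Mul(6, Pow(-1, -1)), -2) = Add(Mul(6, -1), -2) = Add(-6, -2) = -8)
Function('X')(f, o) = Mul(Pow(Add(-8, f), -1), Add(6, f)) (Function('X')(f, o) = Mul(Add(6, f), Pow(Add(-8, f), -1)) = Mul(Pow(Add(-8, f), -1), Add(6, f)))
Mul(Mul(Add(Function('X')(10, 11), -88), -140), Pow(-68636, -1)) = Mul(Mul(Add(Mul(Pow(Add(-8, 10), -1), Add(6, 10)), -88), -140), Pow(-68636, -1)) = Mul(Mul(Add(Mul(Pow(2, -1), 16), -88), -140), Rational(-1, 68636)) = Mul(Mul(Add(Mul(Rational(1, 2), 16), -88), -140), Rational(-1, 68636)) = Mul(Mul(Add(8, -88), -140), Rational(-1, 68636)) = Mul(Mul(-80, -140), Rational(-1, 68636)) = Mul(11200, Rational(-1, 68636)) = Rational(-2800, 17159)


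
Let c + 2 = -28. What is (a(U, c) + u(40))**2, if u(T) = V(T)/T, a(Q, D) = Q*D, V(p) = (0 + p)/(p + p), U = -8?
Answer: 368678401/6400 ≈ 57606.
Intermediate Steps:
c = -30 (c = -2 - 28 = -30)
V(p) = 1/2 (V(p) = p/((2*p)) = p*(1/(2*p)) = 1/2)
a(Q, D) = D*Q
u(T) = 1/(2*T)
(a(U, c) + u(40))**2 = (-30*(-8) + (1/2)/40)**2 = (240 + (1/2)*(1/40))**2 = (240 + 1/80)**2 = (19201/80)**2 = 368678401/6400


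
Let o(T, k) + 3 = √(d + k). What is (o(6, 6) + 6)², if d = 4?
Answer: (3 + √10)² ≈ 37.974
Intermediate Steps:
o(T, k) = -3 + √(4 + k)
(o(6, 6) + 6)² = ((-3 + √(4 + 6)) + 6)² = ((-3 + √10) + 6)² = (3 + √10)²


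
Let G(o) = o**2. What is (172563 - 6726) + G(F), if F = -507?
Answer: 422886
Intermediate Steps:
(172563 - 6726) + G(F) = (172563 - 6726) + (-507)**2 = 165837 + 257049 = 422886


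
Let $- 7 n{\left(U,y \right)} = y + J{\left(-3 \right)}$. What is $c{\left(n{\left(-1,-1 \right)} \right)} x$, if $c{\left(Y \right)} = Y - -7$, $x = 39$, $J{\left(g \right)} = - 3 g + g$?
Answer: $\frac{1716}{7} \approx 245.14$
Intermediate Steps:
$J{\left(g \right)} = - 2 g$
$n{\left(U,y \right)} = - \frac{6}{7} - \frac{y}{7}$ ($n{\left(U,y \right)} = - \frac{y - -6}{7} = - \frac{y + 6}{7} = - \frac{6 + y}{7} = - \frac{6}{7} - \frac{y}{7}$)
$c{\left(Y \right)} = 7 + Y$ ($c{\left(Y \right)} = Y + 7 = 7 + Y$)
$c{\left(n{\left(-1,-1 \right)} \right)} x = \left(7 - \frac{5}{7}\right) 39 = \frac{44}{7} \cdot 39 = \frac{1716}{7}$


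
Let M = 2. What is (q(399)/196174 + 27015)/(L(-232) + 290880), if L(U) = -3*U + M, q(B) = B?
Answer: 5299641009/57200022572 ≈ 0.092651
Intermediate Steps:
L(U) = 2 - 3*U (L(U) = -3*U + 2 = 2 - 3*U)
(q(399)/196174 + 27015)/(L(-232) + 290880) = (399/196174 + 27015)/((2 - 3*(-232)) + 290880) = (399*(1/196174) + 27015)/((2 + 696) + 290880) = (399/196174 + 27015)/(698 + 290880) = (5299641009/196174)/291578 = (5299641009/196174)*(1/291578) = 5299641009/57200022572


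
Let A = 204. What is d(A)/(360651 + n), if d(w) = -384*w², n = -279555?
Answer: -665856/3379 ≈ -197.06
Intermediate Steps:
d(A)/(360651 + n) = (-384*204²)/(360651 - 279555) = -384*41616/81096 = -15980544*1/81096 = -665856/3379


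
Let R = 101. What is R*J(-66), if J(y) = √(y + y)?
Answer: 202*I*√33 ≈ 1160.4*I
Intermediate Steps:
J(y) = √2*√y (J(y) = √(2*y) = √2*√y)
R*J(-66) = 101*(√2*√(-66)) = 101*(√2*(I*√66)) = 101*(2*I*√33) = 202*I*√33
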